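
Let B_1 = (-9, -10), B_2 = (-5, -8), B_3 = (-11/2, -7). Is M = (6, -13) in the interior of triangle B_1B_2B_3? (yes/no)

no

Barycentric coordinates of M: (-17/10, 111/10, -42/5).
The three coordinates are negative, positive, negative; a point is interior exactly when all three are positive.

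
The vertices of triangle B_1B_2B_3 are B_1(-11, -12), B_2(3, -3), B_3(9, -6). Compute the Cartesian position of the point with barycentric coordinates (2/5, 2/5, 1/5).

(-7/5, -36/5)

M = (2/5)·B_1 + (2/5)·B_2 + (1/5)·B_3.
x-coordinate: (2/5)·(-11) + (2/5)·3 + (1/5)·9 = -7/5.
y-coordinate: (2/5)·(-12) + (2/5)·(-3) + (1/5)·(-6) = -36/5.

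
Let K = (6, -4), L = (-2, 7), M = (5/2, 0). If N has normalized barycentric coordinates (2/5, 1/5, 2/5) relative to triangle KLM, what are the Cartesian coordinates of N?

(3, -1/5)

N = (2/5)·K + (1/5)·L + (2/5)·M.
x-coordinate: (2/5)·6 + (1/5)·(-2) + (2/5)·(5/2) = 3.
y-coordinate: (2/5)·(-4) + (1/5)·7 + (2/5)·0 = -1/5.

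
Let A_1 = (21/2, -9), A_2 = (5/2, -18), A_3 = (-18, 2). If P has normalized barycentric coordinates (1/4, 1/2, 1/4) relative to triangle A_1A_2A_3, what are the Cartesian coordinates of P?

(-5/8, -43/4)

P = (1/4)·A_1 + (1/2)·A_2 + (1/4)·A_3.
x-coordinate: (1/4)·(21/2) + (1/2)·(5/2) + (1/4)·(-18) = -5/8.
y-coordinate: (1/4)·(-9) + (1/2)·(-18) + (1/4)·2 = -43/4.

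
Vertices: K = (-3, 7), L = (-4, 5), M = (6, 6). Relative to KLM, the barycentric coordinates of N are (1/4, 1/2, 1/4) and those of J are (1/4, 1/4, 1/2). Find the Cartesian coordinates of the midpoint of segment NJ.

(0, 47/8)

Barycentric coordinates of the midpoint are the average: (1/4, 3/8, 3/8).
Converting: (1/4)·K + (3/8)·L + (3/8)·M = (0, 47/8).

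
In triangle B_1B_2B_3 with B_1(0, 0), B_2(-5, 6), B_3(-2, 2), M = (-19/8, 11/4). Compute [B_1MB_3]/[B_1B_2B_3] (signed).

[B_1B_2B_3] = ½·(0·(6−2) + (-5)·(2−0) + (-2)·(0−6)) = ½·(0 − 10 + 12) = 1.
[B_1MB_3] = ½·(0·(11/4−2) + (-19/8)·(2−0) + (-2)·(0−(11/4))) = ½·(0 − 19/4 + 11/2) = 3/8, so the ratio is (3/8)/1 = 3/8.

3/8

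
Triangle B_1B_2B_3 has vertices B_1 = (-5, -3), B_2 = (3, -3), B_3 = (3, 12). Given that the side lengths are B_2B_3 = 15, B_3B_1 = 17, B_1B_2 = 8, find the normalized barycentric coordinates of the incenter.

(3/8, 17/40, 1/5)

The incenter has barycentric coordinates proportional to the opposite side lengths: (15 : 17 : 8).
Normalizing by 15+17+8 = 40 gives (3/8, 17/40, 1/5).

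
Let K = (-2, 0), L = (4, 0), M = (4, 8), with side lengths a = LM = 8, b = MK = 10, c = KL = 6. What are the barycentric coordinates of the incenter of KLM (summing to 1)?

(1/3, 5/12, 1/4)

The incenter has barycentric coordinates proportional to the opposite side lengths: (8 : 10 : 6).
Normalizing by 8+10+6 = 24 gives (1/3, 5/12, 1/4).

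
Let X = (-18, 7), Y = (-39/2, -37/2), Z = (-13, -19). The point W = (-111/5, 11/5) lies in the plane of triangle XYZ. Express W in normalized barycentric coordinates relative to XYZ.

(4/5, 4/5, -3/5)

Signed area of the reference triangle: [XYZ] = ½·((-18)·(-37/2−(-19)) + (-39/2)·(-19−7) + (-13)·(7−(-37/2))) = ½·(-9 + 507 − 663/2) = 333/4.
[WYZ] = ½·((-111/5)·(-37/2−(-19)) + (-39/2)·(-19−(11/5)) + (-13)·(11/5−(-37/2))) = ½·(-111/10 + 2067/5 − 2691/10) = 333/5, so the X-coordinate is (333/5)/(333/4) = 4/5.
[XWZ] = ½·((-18)·(11/5−(-19)) + (-111/5)·(-19−7) + (-13)·(7−(11/5))) = ½·(-1908/5 + 2886/5 − 312/5) = 333/5, so the Y-coordinate is 4/5.
[XYW] = ½·((-18)·(-37/2−(11/5)) + (-39/2)·(11/5−7) + (-111/5)·(7−(-37/2))) = ½·(1863/5 + 468/5 − 5661/10) = -999/20, so the Z-coordinate is -3/5.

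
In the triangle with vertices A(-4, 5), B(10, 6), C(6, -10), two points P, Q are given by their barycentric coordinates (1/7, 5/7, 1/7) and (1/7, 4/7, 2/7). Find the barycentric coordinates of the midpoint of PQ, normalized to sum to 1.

(1/7, 9/14, 3/14)

Since both coordinate triples sum to 1, the midpoint's barycentrics are the componentwise average.
(1/7+1/7)/2 = 1/7; similarly 9/14 and 3/14.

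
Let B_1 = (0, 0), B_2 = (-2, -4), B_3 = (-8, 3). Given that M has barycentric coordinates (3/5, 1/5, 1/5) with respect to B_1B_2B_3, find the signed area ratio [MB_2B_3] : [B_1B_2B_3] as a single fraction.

The signed ratio [MB_2B_3]/[B_1B_2B_3] equals the barycentric coordinate of M at vertex B_1, which is 3/5.

3/5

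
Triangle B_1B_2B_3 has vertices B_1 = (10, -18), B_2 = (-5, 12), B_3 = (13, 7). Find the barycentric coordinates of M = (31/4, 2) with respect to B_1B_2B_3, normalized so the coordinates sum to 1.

Signed area of the reference triangle: [B_1B_2B_3] = ½·(10·(12−7) + (-5)·(7−(-18)) + 13·(-18−12)) = ½·(50 − 125 − 390) = -465/2.
[MB_2B_3] = ½·((31/4)·(12−7) + (-5)·(7−2) + 13·(2−12)) = ½·(155/4 − 25 − 130) = -465/8, so the B_1-coordinate is (-465/8)/(-465/2) = 1/4.
[B_1MB_3] = ½·(10·(2−7) + (31/4)·(7−(-18)) + 13·(-18−2)) = ½·(-50 + 775/4 − 260) = -465/8, so the B_2-coordinate is 1/4.
[B_1B_2M] = ½·(10·(12−2) + (-5)·(2−(-18)) + (31/4)·(-18−12)) = ½·(100 − 100 − 465/2) = -465/4, so the B_3-coordinate is 1/2.

(1/4, 1/4, 1/2)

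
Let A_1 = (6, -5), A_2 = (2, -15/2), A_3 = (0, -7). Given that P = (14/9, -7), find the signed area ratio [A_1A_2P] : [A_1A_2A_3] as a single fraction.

4/9

[A_1A_2A_3] = ½·(6·(-15/2−(-7)) + 2·(-7−(-5)) + 0·(-5−(-15/2))) = ½·(-3 − 4 + 0) = -7/2.
[A_1A_2P] = ½·(6·(-15/2−(-7)) + 2·(-7−(-5)) + (14/9)·(-5−(-15/2))) = ½·(-3 − 4 + 35/9) = -14/9, so the ratio is (-14/9)/(-7/2) = 4/9.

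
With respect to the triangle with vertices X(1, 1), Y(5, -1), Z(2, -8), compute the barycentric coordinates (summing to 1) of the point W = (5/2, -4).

(1/4, 1/4, 1/2)

Signed area of the reference triangle: [XYZ] = ½·(1·(-1−(-8)) + 5·(-8−1) + 2·(1−(-1))) = ½·(7 − 45 + 4) = -17.
[WYZ] = ½·((5/2)·(-1−(-8)) + 5·(-8−(-4)) + 2·(-4−(-1))) = ½·(35/2 − 20 − 6) = -17/4, so the X-coordinate is (-17/4)/(-17) = 1/4.
[XWZ] = ½·(1·(-4−(-8)) + (5/2)·(-8−1) + 2·(1−(-4))) = ½·(4 − 45/2 + 10) = -17/4, so the Y-coordinate is 1/4.
[XYW] = ½·(1·(-1−(-4)) + 5·(-4−1) + (5/2)·(1−(-1))) = ½·(3 − 25 + 5) = -17/2, so the Z-coordinate is 1/2.
Check: 1/4 + 1/4 + 1/2 = 1.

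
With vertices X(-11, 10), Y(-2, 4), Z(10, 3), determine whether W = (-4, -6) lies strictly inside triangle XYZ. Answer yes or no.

Barycentric coordinates of W: (-122/63, 41/9, -34/21).
The three coordinates are negative, positive, negative; a point is interior exactly when all three are positive.

no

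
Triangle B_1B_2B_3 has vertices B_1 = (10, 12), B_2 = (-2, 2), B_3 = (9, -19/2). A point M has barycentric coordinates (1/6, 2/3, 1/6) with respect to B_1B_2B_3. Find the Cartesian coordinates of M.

(11/6, 7/4)

M = (1/6)·B_1 + (2/3)·B_2 + (1/6)·B_3.
x-coordinate: (1/6)·10 + (2/3)·(-2) + (1/6)·9 = 11/6.
y-coordinate: (1/6)·12 + (2/3)·2 + (1/6)·(-19/2) = 7/4.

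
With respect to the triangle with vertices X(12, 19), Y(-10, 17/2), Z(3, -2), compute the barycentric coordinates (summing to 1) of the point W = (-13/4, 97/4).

(3/4, 1, -3/4)

Signed area of the reference triangle: [XYZ] = ½·(12·(17/2−(-2)) + (-10)·(-2−19) + 3·(19−(17/2))) = ½·(126 + 210 + 63/2) = 735/4.
[WYZ] = ½·((-13/4)·(17/2−(-2)) + (-10)·(-2−(97/4)) + 3·(97/4−(17/2))) = ½·(-273/8 + 525/2 + 189/4) = 2205/16, so the X-coordinate is (2205/16)/(735/4) = 3/4.
[XWZ] = ½·(12·(97/4−(-2)) + (-13/4)·(-2−19) + 3·(19−(97/4))) = ½·(315 + 273/4 − 63/4) = 735/4, so the Y-coordinate is 1.
[XYW] = ½·(12·(17/2−(97/4)) + (-10)·(97/4−19) + (-13/4)·(19−(17/2))) = ½·(-189 − 105/2 − 273/8) = -2205/16, so the Z-coordinate is -3/4.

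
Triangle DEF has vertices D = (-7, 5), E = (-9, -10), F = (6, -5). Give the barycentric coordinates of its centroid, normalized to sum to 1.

The centroid is the average of the vertices, so each weight is 1/3.

(1/3, 1/3, 1/3)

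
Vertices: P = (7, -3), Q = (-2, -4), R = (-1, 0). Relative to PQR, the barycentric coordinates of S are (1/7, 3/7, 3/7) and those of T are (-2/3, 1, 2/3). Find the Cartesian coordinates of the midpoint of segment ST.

(-80/21, -29/14)

Barycentric coordinates of the midpoint are the average: (-11/42, 5/7, 23/42).
Converting: (-11/42)·P + (5/7)·Q + (23/42)·R = (-80/21, -29/14).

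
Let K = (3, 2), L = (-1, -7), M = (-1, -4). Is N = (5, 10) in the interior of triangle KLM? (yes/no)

Barycentric coordinates of N: (3/2, -5/3, 7/6).
The three coordinates are positive, negative, positive; a point is interior exactly when all three are positive.

no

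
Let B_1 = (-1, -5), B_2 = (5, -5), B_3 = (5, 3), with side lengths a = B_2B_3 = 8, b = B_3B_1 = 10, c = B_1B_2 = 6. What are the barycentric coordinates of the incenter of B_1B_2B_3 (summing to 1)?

The incenter has barycentric coordinates proportional to the opposite side lengths: (8 : 10 : 6).
Normalizing by 8+10+6 = 24 gives (1/3, 5/12, 1/4).

(1/3, 5/12, 1/4)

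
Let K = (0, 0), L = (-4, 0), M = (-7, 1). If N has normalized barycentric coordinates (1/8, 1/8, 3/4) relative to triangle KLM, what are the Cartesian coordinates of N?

(-23/4, 3/4)

N = (1/8)·K + (1/8)·L + (3/4)·M.
x-coordinate: (1/8)·0 + (1/8)·(-4) + (3/4)·(-7) = -23/4.
y-coordinate: (1/8)·0 + (1/8)·0 + (3/4)·1 = 3/4.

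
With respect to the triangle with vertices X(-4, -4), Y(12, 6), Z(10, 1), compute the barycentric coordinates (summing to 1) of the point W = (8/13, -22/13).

Signed area of the reference triangle: [XYZ] = ½·((-4)·(6−1) + 12·(1−(-4)) + 10·(-4−6)) = ½·(-20 + 60 − 100) = -30.
[WYZ] = ½·((8/13)·(6−1) + 12·(1−(-22/13)) + 10·(-22/13−6)) = ½·(40/13 + 420/13 − 1000/13) = -270/13, so the X-coordinate is (-270/13)/(-30) = 9/13.
[XWZ] = ½·((-4)·(-22/13−1) + (8/13)·(1−(-4)) + 10·(-4−(-22/13))) = ½·(140/13 + 40/13 − 300/13) = -60/13, so the Y-coordinate is 2/13.
[XYW] = ½·((-4)·(6−(-22/13)) + 12·(-22/13−(-4)) + (8/13)·(-4−6)) = ½·(-400/13 + 360/13 − 80/13) = -60/13, so the Z-coordinate is 2/13.
Check: 9/13 + 2/13 + 2/13 = 1.

(9/13, 2/13, 2/13)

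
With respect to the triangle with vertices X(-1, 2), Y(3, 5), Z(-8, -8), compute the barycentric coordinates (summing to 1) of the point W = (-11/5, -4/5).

Signed area of the reference triangle: [XYZ] = ½·((-1)·(5−(-8)) + 3·(-8−2) + (-8)·(2−5)) = ½·(-13 − 30 + 24) = -19/2.
[WYZ] = ½·((-11/5)·(5−(-8)) + 3·(-8−(-4/5)) + (-8)·(-4/5−5)) = ½·(-143/5 − 108/5 + 232/5) = -19/10, so the X-coordinate is (-19/10)/(-19/2) = 1/5.
[XWZ] = ½·((-1)·(-4/5−(-8)) + (-11/5)·(-8−2) + (-8)·(2−(-4/5))) = ½·(-36/5 + 22 − 112/5) = -19/5, so the Y-coordinate is 2/5.
[XYW] = ½·((-1)·(5−(-4/5)) + 3·(-4/5−2) + (-11/5)·(2−5)) = ½·(-29/5 − 42/5 + 33/5) = -19/5, so the Z-coordinate is 2/5.

(1/5, 2/5, 2/5)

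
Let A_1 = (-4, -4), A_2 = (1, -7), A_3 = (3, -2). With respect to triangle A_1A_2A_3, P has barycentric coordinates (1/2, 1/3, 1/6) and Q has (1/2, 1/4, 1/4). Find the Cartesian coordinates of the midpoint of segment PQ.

Barycentric coordinates of the midpoint are the average: (1/2, 7/24, 5/24).
Converting: (1/2)·A_1 + (7/24)·A_2 + (5/24)·A_3 = (-13/12, -107/24).

(-13/12, -107/24)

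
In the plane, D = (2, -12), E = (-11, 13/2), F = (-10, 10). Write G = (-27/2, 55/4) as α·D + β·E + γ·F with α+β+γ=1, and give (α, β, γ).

Signed area of the reference triangle: [DEF] = ½·(2·(13/2−10) + (-11)·(10−(-12)) + (-10)·(-12−(13/2))) = ½·(-7 − 242 + 185) = -32.
[GEF] = ½·((-27/2)·(13/2−10) + (-11)·(10−(55/4)) + (-10)·(55/4−(13/2))) = ½·(189/4 + 165/4 − 145/2) = 8, so the D-coordinate is 8/(-32) = -1/4.
[DGF] = ½·(2·(55/4−10) + (-27/2)·(10−(-12)) + (-10)·(-12−(55/4))) = ½·(15/2 − 297 + 515/2) = -16, so the E-coordinate is 1/2.
[DEG] = ½·(2·(13/2−(55/4)) + (-11)·(55/4−(-12)) + (-27/2)·(-12−(13/2))) = ½·(-29/2 − 1133/4 + 999/4) = -24, so the F-coordinate is 3/4.

(-1/4, 1/2, 3/4)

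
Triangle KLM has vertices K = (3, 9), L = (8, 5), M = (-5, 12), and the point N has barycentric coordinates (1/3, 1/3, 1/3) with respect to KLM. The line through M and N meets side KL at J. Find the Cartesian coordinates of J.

(11/2, 7)

Line MN meets KL where the M-coordinate vanishes; zeroing N's M-weight and renormalizing leaves K, L-weights 1/3 : 1/3 → (1/2, 1/2).
So J = (1/2)·K + (1/2)·L = (11/2, 7).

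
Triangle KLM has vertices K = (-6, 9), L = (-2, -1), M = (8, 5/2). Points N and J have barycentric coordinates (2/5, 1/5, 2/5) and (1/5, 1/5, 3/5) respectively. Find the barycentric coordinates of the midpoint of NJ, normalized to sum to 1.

(3/10, 1/5, 1/2)

Since both coordinate triples sum to 1, the midpoint's barycentrics are the componentwise average.
(2/5+1/5)/2 = 3/10; similarly 1/5 and 1/2.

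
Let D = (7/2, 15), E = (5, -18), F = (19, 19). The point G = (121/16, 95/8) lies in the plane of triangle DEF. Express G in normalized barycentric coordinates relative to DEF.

Signed area of the reference triangle: [DEF] = ½·((7/2)·(-18−19) + 5·(19−15) + 19·(15−(-18))) = ½·(-259/2 + 20 + 627) = 1035/4.
[GEF] = ½·((121/16)·(-18−19) + 5·(19−(95/8)) + 19·(95/8−(-18))) = ½·(-4477/16 + 285/8 + 4541/8) = 5175/32, so the D-coordinate is (5175/32)/(1035/4) = 5/8.
[DGF] = ½·((7/2)·(95/8−19) + (121/16)·(19−15) + 19·(15−(95/8))) = ½·(-399/16 + 121/4 + 475/8) = 1035/32, so the E-coordinate is 1/8.
[DEG] = ½·((7/2)·(-18−(95/8)) + 5·(95/8−15) + (121/16)·(15−(-18))) = ½·(-1673/16 − 125/8 + 3993/16) = 1035/16, so the F-coordinate is 1/4.

(5/8, 1/8, 1/4)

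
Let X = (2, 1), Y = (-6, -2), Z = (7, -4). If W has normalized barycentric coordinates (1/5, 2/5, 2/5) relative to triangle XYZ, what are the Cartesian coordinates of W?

(4/5, -11/5)

W = (1/5)·X + (2/5)·Y + (2/5)·Z.
x-coordinate: (1/5)·2 + (2/5)·(-6) + (2/5)·7 = 4/5.
y-coordinate: (1/5)·1 + (2/5)·(-2) + (2/5)·(-4) = -11/5.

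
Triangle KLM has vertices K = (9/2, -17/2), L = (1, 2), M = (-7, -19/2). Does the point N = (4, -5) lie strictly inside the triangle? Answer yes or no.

Barycentric coordinates of N: (362/497, 163/497, -4/71).
The three coordinates are positive, positive, negative; a point is interior exactly when all three are positive.

no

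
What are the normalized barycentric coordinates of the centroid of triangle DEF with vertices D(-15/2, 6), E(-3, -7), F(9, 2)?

(1/3, 1/3, 1/3)

The centroid is the average of the vertices, so each weight is 1/3.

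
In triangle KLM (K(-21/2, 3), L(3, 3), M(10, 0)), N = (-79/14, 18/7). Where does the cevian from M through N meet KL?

Barycentric coordinates of N with respect to KLM: (5/7, 1/7, 1/7).
On side KL the M-coordinate is zero; dropping N's M-weight 1/7 and renormalizing the remaining 5/7 : 1/7 gives weights 5/6, 1/6 on K, L.
J = (5/6)·(-21/2, 3) + (1/6)·(3, 3) = (-33/4, 3).

(-33/4, 3)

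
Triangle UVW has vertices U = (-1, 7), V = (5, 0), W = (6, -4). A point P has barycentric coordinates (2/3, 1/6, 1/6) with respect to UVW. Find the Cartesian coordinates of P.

P = (2/3)·U + (1/6)·V + (1/6)·W.
x-coordinate: (2/3)·(-1) + (1/6)·5 + (1/6)·6 = 7/6.
y-coordinate: (2/3)·7 + (1/6)·0 + (1/6)·(-4) = 4.

(7/6, 4)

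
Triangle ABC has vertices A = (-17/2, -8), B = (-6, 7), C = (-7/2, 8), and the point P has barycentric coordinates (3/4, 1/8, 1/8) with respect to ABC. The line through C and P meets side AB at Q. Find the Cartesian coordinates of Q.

Line CP meets AB where the C-coordinate vanishes; zeroing P's C-weight and renormalizing leaves A, B-weights 3/4 : 1/8 → (6/7, 1/7).
So Q = (6/7)·A + (1/7)·B = (-57/7, -41/7).

(-57/7, -41/7)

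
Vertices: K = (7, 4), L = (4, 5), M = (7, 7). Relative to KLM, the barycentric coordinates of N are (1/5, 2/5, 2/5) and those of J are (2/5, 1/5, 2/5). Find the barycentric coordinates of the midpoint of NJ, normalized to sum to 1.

Since both coordinate triples sum to 1, the midpoint's barycentrics are the componentwise average.
(1/5+2/5)/2 = 3/10; similarly 3/10 and 2/5.

(3/10, 3/10, 2/5)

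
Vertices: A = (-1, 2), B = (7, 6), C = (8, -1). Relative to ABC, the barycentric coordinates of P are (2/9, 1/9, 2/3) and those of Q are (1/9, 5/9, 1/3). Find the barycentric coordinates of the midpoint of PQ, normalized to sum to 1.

(1/6, 1/3, 1/2)

Since both coordinate triples sum to 1, the midpoint's barycentrics are the componentwise average.
(2/9+1/9)/2 = 1/6; similarly 1/3 and 1/2.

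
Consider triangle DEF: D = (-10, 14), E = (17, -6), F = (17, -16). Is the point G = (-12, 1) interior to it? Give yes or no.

Barycentric coordinates of G: (29/27, -137/90, 391/270).
The three coordinates are positive, negative, positive; a point is interior exactly when all three are positive.

no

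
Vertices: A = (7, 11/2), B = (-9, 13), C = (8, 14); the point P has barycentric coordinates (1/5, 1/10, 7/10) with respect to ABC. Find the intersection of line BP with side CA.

Line BP meets CA where the B-coordinate vanishes; zeroing P's B-weight and renormalizing leaves C, A-weights 7/10 : 1/5 → (7/9, 2/9).
So Q = (7/9)·C + (2/9)·A = (70/9, 109/9).

(70/9, 109/9)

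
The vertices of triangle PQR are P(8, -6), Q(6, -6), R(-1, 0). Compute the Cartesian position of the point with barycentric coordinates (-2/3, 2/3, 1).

S = (-2/3)·P + (2/3)·Q + 1·R.
x-coordinate: (-2/3)·8 + (2/3)·6 + 1·(-1) = -7/3.
y-coordinate: (-2/3)·(-6) + (2/3)·(-6) + 1·0 = 0.

(-7/3, 0)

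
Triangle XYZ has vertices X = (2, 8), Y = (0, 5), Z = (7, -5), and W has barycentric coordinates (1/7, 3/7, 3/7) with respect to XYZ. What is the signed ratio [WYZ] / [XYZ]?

The signed ratio [WYZ]/[XYZ] equals the barycentric coordinate of W at vertex X, which is 1/7.

1/7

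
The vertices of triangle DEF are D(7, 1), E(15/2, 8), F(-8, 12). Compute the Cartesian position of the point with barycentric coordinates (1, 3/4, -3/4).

(149/8, -2)

G = 1·D + (3/4)·E + (-3/4)·F.
x-coordinate: 1·7 + (3/4)·(15/2) + (-3/4)·(-8) = 149/8.
y-coordinate: 1·1 + (3/4)·8 + (-3/4)·12 = -2.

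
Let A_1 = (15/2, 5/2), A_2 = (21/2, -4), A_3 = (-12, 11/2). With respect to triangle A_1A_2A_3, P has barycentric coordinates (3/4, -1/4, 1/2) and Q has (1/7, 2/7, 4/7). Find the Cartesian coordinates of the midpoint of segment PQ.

(-81/28, 447/112)

Barycentric coordinates of the midpoint are the average: (25/56, 1/56, 15/28).
Converting: (25/56)·A_1 + (1/56)·A_2 + (15/28)·A_3 = (-81/28, 447/112).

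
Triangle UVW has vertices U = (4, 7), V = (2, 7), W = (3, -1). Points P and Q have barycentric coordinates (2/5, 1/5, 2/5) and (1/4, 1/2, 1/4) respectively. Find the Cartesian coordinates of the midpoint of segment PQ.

Barycentric coordinates of the midpoint are the average: (13/40, 7/20, 13/40).
Converting: (13/40)·U + (7/20)·V + (13/40)·W = (119/40, 22/5).

(119/40, 22/5)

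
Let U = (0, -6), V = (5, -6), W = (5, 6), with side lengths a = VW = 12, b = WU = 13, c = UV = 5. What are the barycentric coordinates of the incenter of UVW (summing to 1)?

(2/5, 13/30, 1/6)

The incenter has barycentric coordinates proportional to the opposite side lengths: (12 : 13 : 5).
Normalizing by 12+13+5 = 30 gives (2/5, 13/30, 1/6).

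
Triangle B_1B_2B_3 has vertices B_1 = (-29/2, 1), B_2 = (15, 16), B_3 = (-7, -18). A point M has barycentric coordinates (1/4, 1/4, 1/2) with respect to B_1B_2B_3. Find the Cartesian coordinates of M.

M = (1/4)·B_1 + (1/4)·B_2 + (1/2)·B_3.
x-coordinate: (1/4)·(-29/2) + (1/4)·15 + (1/2)·(-7) = -27/8.
y-coordinate: (1/4)·1 + (1/4)·16 + (1/2)·(-18) = -19/4.

(-27/8, -19/4)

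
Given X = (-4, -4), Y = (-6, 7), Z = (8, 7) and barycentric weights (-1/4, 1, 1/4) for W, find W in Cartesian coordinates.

(-3, 39/4)

W = (-1/4)·X + 1·Y + (1/4)·Z.
x-coordinate: (-1/4)·(-4) + 1·(-6) + (1/4)·8 = -3.
y-coordinate: (-1/4)·(-4) + 1·7 + (1/4)·7 = 39/4.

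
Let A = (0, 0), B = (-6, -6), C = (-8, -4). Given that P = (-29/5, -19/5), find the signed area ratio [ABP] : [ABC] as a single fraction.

1/2

[ABC] = ½·(0·(-6−(-4)) + (-6)·(-4−0) + (-8)·(0−(-6))) = ½·(0 + 24 − 48) = -12.
[ABP] = ½·(0·(-6−(-19/5)) + (-6)·(-19/5−0) + (-29/5)·(0−(-6))) = ½·(0 + 114/5 − 174/5) = -6, so the ratio is (-6)/(-12) = 1/2.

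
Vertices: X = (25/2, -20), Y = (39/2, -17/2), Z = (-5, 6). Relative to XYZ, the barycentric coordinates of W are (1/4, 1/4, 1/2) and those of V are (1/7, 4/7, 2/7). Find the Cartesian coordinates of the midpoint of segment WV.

(17/2, -81/16)

Barycentric coordinates of the midpoint are the average: (11/56, 23/56, 11/28).
Converting: (11/56)·X + (23/56)·Y + (11/28)·Z = (17/2, -81/16).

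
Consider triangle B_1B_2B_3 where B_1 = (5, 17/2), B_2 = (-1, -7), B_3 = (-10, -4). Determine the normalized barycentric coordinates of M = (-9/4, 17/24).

Signed area of the reference triangle: [B_1B_2B_3] = ½·(5·(-7−(-4)) + (-1)·(-4−(17/2)) + (-10)·(17/2−(-7))) = ½·(-15 + 25/2 − 155) = -315/4.
[MB_2B_3] = ½·((-9/4)·(-7−(-4)) + (-1)·(-4−(17/24)) + (-10)·(17/24−(-7))) = ½·(27/4 + 113/24 − 925/12) = -525/16, so the B_1-coordinate is (-525/16)/(-315/4) = 5/12.
[B_1MB_3] = ½·(5·(17/24−(-4)) + (-9/4)·(-4−(17/2)) + (-10)·(17/2−(17/24))) = ½·(565/24 + 225/8 − 935/12) = -105/8, so the B_2-coordinate is 1/6.
[B_1B_2M] = ½·(5·(-7−(17/24)) + (-1)·(17/24−(17/2)) + (-9/4)·(17/2−(-7))) = ½·(-925/24 + 187/24 − 279/8) = -525/16, so the B_3-coordinate is 5/12.

(5/12, 1/6, 5/12)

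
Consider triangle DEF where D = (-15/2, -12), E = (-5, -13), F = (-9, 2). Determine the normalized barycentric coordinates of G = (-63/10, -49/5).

(1/5, 3/5, 1/5)

Signed area of the reference triangle: [DEF] = ½·((-15/2)·(-13−2) + (-5)·(2−(-12)) + (-9)·(-12−(-13))) = ½·(225/2 − 70 − 9) = 67/4.
[GEF] = ½·((-63/10)·(-13−2) + (-5)·(2−(-49/5)) + (-9)·(-49/5−(-13))) = ½·(189/2 − 59 − 144/5) = 67/20, so the D-coordinate is (67/20)/(67/4) = 1/5.
[DGF] = ½·((-15/2)·(-49/5−2) + (-63/10)·(2−(-12)) + (-9)·(-12−(-49/5))) = ½·(177/2 − 441/5 + 99/5) = 201/20, so the E-coordinate is 3/5.
[DEG] = ½·((-15/2)·(-13−(-49/5)) + (-5)·(-49/5−(-12)) + (-63/10)·(-12−(-13))) = ½·(24 − 11 − 63/10) = 67/20, so the F-coordinate is 1/5.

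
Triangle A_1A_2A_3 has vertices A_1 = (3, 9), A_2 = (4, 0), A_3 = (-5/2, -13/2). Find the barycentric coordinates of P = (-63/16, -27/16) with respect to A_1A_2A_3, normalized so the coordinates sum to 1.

Signed area of the reference triangle: [A_1A_2A_3] = ½·(3·(0−(-13/2)) + 4·(-13/2−9) + (-5/2)·(9−0)) = ½·(39/2 − 62 − 45/2) = -65/2.
[PA_2A_3] = ½·((-63/16)·(0−(-13/2)) + 4·(-13/2−(-27/16)) + (-5/2)·(-27/16−0)) = ½·(-819/32 − 77/4 + 135/32) = -325/16, so the A_1-coordinate is (-325/16)/(-65/2) = 5/8.
[A_1PA_3] = ½·(3·(-27/16−(-13/2)) + (-63/16)·(-13/2−9) + (-5/2)·(9−(-27/16))) = ½·(231/16 + 1953/32 − 855/32) = 195/8, so the A_2-coordinate is -3/4.
[A_1A_2P] = ½·(3·(0−(-27/16)) + 4·(-27/16−9) + (-63/16)·(9−0)) = ½·(81/16 − 171/4 − 567/16) = -585/16, so the A_3-coordinate is 9/8.

(5/8, -3/4, 9/8)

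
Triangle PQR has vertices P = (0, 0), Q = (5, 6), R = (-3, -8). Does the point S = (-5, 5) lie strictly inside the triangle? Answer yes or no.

no

Barycentric coordinates of S: (6, -5/2, -5/2).
The three coordinates are positive, negative, negative; a point is interior exactly when all three are positive.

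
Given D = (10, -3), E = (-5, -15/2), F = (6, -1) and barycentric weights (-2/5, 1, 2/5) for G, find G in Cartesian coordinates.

G = (-2/5)·D + 1·E + (2/5)·F.
x-coordinate: (-2/5)·10 + 1·(-5) + (2/5)·6 = -33/5.
y-coordinate: (-2/5)·(-3) + 1·(-15/2) + (2/5)·(-1) = -67/10.

(-33/5, -67/10)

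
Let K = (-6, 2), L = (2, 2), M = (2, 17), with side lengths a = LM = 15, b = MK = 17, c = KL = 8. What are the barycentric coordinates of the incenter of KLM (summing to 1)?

(3/8, 17/40, 1/5)

The incenter has barycentric coordinates proportional to the opposite side lengths: (15 : 17 : 8).
Normalizing by 15+17+8 = 40 gives (3/8, 17/40, 1/5).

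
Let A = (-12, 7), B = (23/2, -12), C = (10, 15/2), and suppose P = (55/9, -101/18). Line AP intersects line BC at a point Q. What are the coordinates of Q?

Barycentric coordinates of P with respect to ABC: (2/9, 2/3, 1/9).
On side BC the A-coordinate is zero; dropping P's A-weight 2/9 and renormalizing the remaining 2/3 : 1/9 gives weights 6/7, 1/7 on B, C.
Q = (6/7)·(23/2, -12) + (1/7)·(10, 15/2) = (79/7, -129/14).

(79/7, -129/14)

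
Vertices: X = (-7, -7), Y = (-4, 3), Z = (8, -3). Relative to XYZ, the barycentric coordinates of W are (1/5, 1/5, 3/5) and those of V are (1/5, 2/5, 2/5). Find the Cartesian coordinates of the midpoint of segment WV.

Barycentric coordinates of the midpoint are the average: (1/5, 3/10, 1/2).
Converting: (1/5)·X + (3/10)·Y + (1/2)·Z = (7/5, -2).

(7/5, -2)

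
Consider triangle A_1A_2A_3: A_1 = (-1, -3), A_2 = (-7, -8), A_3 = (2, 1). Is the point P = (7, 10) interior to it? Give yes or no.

no

Barycentric coordinates of P: (-4, 7/9, 38/9).
The three coordinates are negative, positive, positive; a point is interior exactly when all three are positive.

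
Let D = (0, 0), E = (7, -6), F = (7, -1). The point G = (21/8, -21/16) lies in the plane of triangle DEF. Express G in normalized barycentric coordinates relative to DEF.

Signed area of the reference triangle: [DEF] = ½·(0·(-6−(-1)) + 7·(-1−0) + 7·(0−(-6))) = ½·(0 − 7 + 42) = 35/2.
[GEF] = ½·((21/8)·(-6−(-1)) + 7·(-1−(-21/16)) + 7·(-21/16−(-6))) = ½·(-105/8 + 35/16 + 525/16) = 175/16, so the D-coordinate is (175/16)/(35/2) = 5/8.
[DGF] = ½·(0·(-21/16−(-1)) + (21/8)·(-1−0) + 7·(0−(-21/16))) = ½·(0 − 21/8 + 147/16) = 105/32, so the E-coordinate is 3/16.
[DEG] = ½·(0·(-6−(-21/16)) + 7·(-21/16−0) + (21/8)·(0−(-6))) = ½·(0 − 147/16 + 63/4) = 105/32, so the F-coordinate is 3/16.
Check: 5/8 + 3/16 + 3/16 = 1.

(5/8, 3/16, 3/16)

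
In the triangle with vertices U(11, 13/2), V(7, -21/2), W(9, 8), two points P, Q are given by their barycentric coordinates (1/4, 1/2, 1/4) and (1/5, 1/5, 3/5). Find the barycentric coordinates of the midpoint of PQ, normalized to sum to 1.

Since both coordinate triples sum to 1, the midpoint's barycentrics are the componentwise average.
(1/4+1/5)/2 = 9/40; similarly 7/20 and 17/40.

(9/40, 7/20, 17/40)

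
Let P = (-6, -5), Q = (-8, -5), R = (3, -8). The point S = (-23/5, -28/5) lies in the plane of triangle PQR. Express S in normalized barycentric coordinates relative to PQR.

(3/5, 1/5, 1/5)

Signed area of the reference triangle: [PQR] = ½·((-6)·(-5−(-8)) + (-8)·(-8−(-5)) + 3·(-5−(-5))) = ½·(-18 + 24 + 0) = 3.
[SQR] = ½·((-23/5)·(-5−(-8)) + (-8)·(-8−(-28/5)) + 3·(-28/5−(-5))) = ½·(-69/5 + 96/5 − 9/5) = 9/5, so the P-coordinate is (9/5)/3 = 3/5.
[PSR] = ½·((-6)·(-28/5−(-8)) + (-23/5)·(-8−(-5)) + 3·(-5−(-28/5))) = ½·(-72/5 + 69/5 + 9/5) = 3/5, so the Q-coordinate is 1/5.
[PQS] = ½·((-6)·(-5−(-28/5)) + (-8)·(-28/5−(-5)) + (-23/5)·(-5−(-5))) = ½·(-18/5 + 24/5 + 0) = 3/5, so the R-coordinate is 1/5.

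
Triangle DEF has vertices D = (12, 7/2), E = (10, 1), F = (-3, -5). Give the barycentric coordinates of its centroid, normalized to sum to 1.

The centroid is the average of the vertices, so each weight is 1/3.

(1/3, 1/3, 1/3)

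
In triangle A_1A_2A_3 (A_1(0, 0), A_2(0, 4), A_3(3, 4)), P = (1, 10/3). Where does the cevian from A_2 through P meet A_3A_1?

Barycentric coordinates of P with respect to A_1A_2A_3: (1/6, 1/2, 1/3).
On side A_3A_1 the A_2-coordinate is zero; dropping P's A_2-weight 1/2 and renormalizing the remaining 1/3 : 1/6 gives weights 2/3, 1/3 on A_3, A_1.
Q = (2/3)·(3, 4) + (1/3)·(0, 0) = (2, 8/3).

(2, 8/3)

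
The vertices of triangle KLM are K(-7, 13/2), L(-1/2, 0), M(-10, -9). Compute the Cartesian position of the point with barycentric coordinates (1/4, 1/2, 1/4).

(-9/2, -5/8)

N = (1/4)·K + (1/2)·L + (1/4)·M.
x-coordinate: (1/4)·(-7) + (1/2)·(-1/2) + (1/4)·(-10) = -9/2.
y-coordinate: (1/4)·(13/2) + (1/2)·0 + (1/4)·(-9) = -5/8.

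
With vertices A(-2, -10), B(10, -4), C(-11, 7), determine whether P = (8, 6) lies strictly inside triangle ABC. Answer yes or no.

Barycentric coordinates of P: (-94/129, 157/129, 22/43).
The three coordinates are negative, positive, positive; a point is interior exactly when all three are positive.

no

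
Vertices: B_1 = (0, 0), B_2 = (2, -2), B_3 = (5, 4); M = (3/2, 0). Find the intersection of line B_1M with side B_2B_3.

(3, 0)

Barycentric coordinates of M with respect to B_1B_2B_3: (1/2, 1/3, 1/6).
On side B_2B_3 the B_1-coordinate is zero; dropping M's B_1-weight 1/2 and renormalizing the remaining 1/3 : 1/6 gives weights 2/3, 1/3 on B_2, B_3.
N = (2/3)·(2, -2) + (1/3)·(5, 4) = (3, 0).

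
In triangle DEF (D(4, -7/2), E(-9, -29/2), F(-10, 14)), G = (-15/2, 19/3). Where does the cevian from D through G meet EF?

Barycentric coordinates of G with respect to DEF: (1/6, 1/6, 2/3).
On side EF the D-coordinate is zero; dropping G's D-weight 1/6 and renormalizing the remaining 1/6 : 2/3 gives weights 1/5, 4/5 on E, F.
H = (1/5)·(-9, -29/2) + (4/5)·(-10, 14) = (-49/5, 83/10).

(-49/5, 83/10)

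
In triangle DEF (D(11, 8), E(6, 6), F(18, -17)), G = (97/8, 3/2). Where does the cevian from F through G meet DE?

Barycentric coordinates of G with respect to DEF: (5/8, 1/8, 1/4).
On side DE the F-coordinate is zero; dropping G's F-weight 1/4 and renormalizing the remaining 5/8 : 1/8 gives weights 5/6, 1/6 on D, E.
H = (5/6)·(11, 8) + (1/6)·(6, 6) = (61/6, 23/3).

(61/6, 23/3)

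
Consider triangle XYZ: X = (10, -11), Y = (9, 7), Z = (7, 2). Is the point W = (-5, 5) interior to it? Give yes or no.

no

Barycentric coordinates of W: (-66/41, -147/41, 254/41).
The three coordinates are negative, negative, positive; a point is interior exactly when all three are positive.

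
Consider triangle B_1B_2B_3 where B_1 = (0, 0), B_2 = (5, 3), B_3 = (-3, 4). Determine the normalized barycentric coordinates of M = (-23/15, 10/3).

(2/15, 2/15, 11/15)

Signed area of the reference triangle: [B_1B_2B_3] = ½·(0·(3−4) + 5·(4−0) + (-3)·(0−3)) = ½·(0 + 20 + 9) = 29/2.
[MB_2B_3] = ½·((-23/15)·(3−4) + 5·(4−(10/3)) + (-3)·(10/3−3)) = ½·(23/15 + 10/3 − 1) = 29/15, so the B_1-coordinate is (29/15)/(29/2) = 2/15.
[B_1MB_3] = ½·(0·(10/3−4) + (-23/15)·(4−0) + (-3)·(0−(10/3))) = ½·(0 − 92/15 + 10) = 29/15, so the B_2-coordinate is 2/15.
[B_1B_2M] = ½·(0·(3−(10/3)) + 5·(10/3−0) + (-23/15)·(0−3)) = ½·(0 + 50/3 + 23/5) = 319/30, so the B_3-coordinate is 11/15.
Check: 2/15 + 2/15 + 11/15 = 1.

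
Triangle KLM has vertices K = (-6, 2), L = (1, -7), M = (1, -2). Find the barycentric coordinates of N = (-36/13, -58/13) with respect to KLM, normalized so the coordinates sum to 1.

Signed area of the reference triangle: [KLM] = ½·((-6)·(-7−(-2)) + 1·(-2−2) + 1·(2−(-7))) = ½·(30 − 4 + 9) = 35/2.
[NLM] = ½·((-36/13)·(-7−(-2)) + 1·(-2−(-58/13)) + 1·(-58/13−(-7))) = ½·(180/13 + 32/13 + 33/13) = 245/26, so the K-coordinate is (245/26)/(35/2) = 7/13.
[KNM] = ½·((-6)·(-58/13−(-2)) + (-36/13)·(-2−2) + 1·(2−(-58/13))) = ½·(192/13 + 144/13 + 84/13) = 210/13, so the L-coordinate is 12/13.
[KLN] = ½·((-6)·(-7−(-58/13)) + 1·(-58/13−2) + (-36/13)·(2−(-7))) = ½·(198/13 − 84/13 − 324/13) = -105/13, so the M-coordinate is -6/13.

(7/13, 12/13, -6/13)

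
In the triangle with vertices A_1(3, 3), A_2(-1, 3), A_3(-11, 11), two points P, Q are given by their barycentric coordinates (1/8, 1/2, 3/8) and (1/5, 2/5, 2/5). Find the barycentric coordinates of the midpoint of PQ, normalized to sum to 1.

Since both coordinate triples sum to 1, the midpoint's barycentrics are the componentwise average.
(1/8+1/5)/2 = 13/80; similarly 9/20 and 31/80.

(13/80, 9/20, 31/80)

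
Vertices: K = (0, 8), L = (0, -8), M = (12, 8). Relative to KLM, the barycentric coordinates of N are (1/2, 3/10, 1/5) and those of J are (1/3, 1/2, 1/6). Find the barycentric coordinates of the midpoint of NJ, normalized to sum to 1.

Since both coordinate triples sum to 1, the midpoint's barycentrics are the componentwise average.
(1/2+1/3)/2 = 5/12; similarly 2/5 and 11/60.

(5/12, 2/5, 11/60)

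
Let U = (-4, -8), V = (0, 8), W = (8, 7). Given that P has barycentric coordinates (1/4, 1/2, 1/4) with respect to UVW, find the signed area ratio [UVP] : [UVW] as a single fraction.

1/4

The signed ratio [UVP]/[UVW] equals the barycentric coordinate of P at vertex W, which is 1/4.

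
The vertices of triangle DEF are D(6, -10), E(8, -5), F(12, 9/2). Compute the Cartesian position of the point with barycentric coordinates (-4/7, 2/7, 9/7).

(100/7, 141/14)

G = (-4/7)·D + (2/7)·E + (9/7)·F.
x-coordinate: (-4/7)·6 + (2/7)·8 + (9/7)·12 = 100/7.
y-coordinate: (-4/7)·(-10) + (2/7)·(-5) + (9/7)·(9/2) = 141/14.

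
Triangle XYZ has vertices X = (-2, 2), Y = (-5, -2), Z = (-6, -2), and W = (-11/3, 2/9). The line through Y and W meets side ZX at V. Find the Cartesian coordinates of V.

Barycentric coordinates of W with respect to XYZ: (5/9, 1/9, 1/3).
On side ZX the Y-coordinate is zero; dropping W's Y-weight 1/9 and renormalizing the remaining 1/3 : 5/9 gives weights 3/8, 5/8 on Z, X.
V = (3/8)·(-6, -2) + (5/8)·(-2, 2) = (-7/2, 1/2).

(-7/2, 1/2)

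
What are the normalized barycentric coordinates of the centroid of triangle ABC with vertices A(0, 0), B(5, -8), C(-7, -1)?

(1/3, 1/3, 1/3)

The centroid is the average of the vertices, so each weight is 1/3.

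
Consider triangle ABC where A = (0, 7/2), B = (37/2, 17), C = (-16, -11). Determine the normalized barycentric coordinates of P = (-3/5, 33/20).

(1/10, 2/5, 1/2)

Signed area of the reference triangle: [ABC] = ½·(0·(17−(-11)) + (37/2)·(-11−(7/2)) + (-16)·(7/2−17)) = ½·(0 − 1073/4 + 216) = -209/8.
[PBC] = ½·((-3/5)·(17−(-11)) + (37/2)·(-11−(33/20)) + (-16)·(33/20−17)) = ½·(-84/5 − 9361/40 + 1228/5) = -209/80, so the A-coordinate is (-209/80)/(-209/8) = 1/10.
[APC] = ½·(0·(33/20−(-11)) + (-3/5)·(-11−(7/2)) + (-16)·(7/2−(33/20))) = ½·(0 + 87/10 − 148/5) = -209/20, so the B-coordinate is 2/5.
[ABP] = ½·(0·(17−(33/20)) + (37/2)·(33/20−(7/2)) + (-3/5)·(7/2−17)) = ½·(0 − 1369/40 + 81/10) = -209/16, so the C-coordinate is 1/2.
Check: 1/10 + 2/5 + 1/2 = 1.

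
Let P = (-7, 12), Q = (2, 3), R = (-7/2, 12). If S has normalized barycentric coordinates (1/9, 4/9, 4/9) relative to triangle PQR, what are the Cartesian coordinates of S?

S = (1/9)·P + (4/9)·Q + (4/9)·R.
x-coordinate: (1/9)·(-7) + (4/9)·2 + (4/9)·(-7/2) = -13/9.
y-coordinate: (1/9)·12 + (4/9)·3 + (4/9)·12 = 8.

(-13/9, 8)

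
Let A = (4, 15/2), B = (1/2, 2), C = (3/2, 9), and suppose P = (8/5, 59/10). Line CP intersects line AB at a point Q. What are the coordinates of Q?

(5/3, 23/6)

Barycentric coordinates of P with respect to ABC: (1/5, 2/5, 2/5).
On side AB the C-coordinate is zero; dropping P's C-weight 2/5 and renormalizing the remaining 1/5 : 2/5 gives weights 1/3, 2/3 on A, B.
Q = (1/3)·(4, 15/2) + (2/3)·(1/2, 2) = (5/3, 23/6).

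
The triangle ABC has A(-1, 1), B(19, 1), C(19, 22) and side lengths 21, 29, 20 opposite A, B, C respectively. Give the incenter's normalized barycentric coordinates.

(3/10, 29/70, 2/7)

The incenter has barycentric coordinates proportional to the opposite side lengths: (21 : 29 : 20).
Normalizing by 21+29+20 = 70 gives (3/10, 29/70, 2/7).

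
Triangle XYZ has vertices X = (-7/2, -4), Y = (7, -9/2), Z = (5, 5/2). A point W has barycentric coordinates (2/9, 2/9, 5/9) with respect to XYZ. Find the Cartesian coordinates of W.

W = (2/9)·X + (2/9)·Y + (5/9)·Z.
x-coordinate: (2/9)·(-7/2) + (2/9)·7 + (5/9)·5 = 32/9.
y-coordinate: (2/9)·(-4) + (2/9)·(-9/2) + (5/9)·(5/2) = -1/2.

(32/9, -1/2)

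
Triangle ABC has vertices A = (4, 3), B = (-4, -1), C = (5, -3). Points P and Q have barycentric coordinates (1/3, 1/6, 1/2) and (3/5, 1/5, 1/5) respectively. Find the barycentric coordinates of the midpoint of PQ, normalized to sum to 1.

Since both coordinate triples sum to 1, the midpoint's barycentrics are the componentwise average.
(1/3+3/5)/2 = 7/15; similarly 11/60 and 7/20.

(7/15, 11/60, 7/20)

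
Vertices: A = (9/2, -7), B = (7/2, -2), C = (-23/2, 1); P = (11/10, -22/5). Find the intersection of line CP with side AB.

(17/4, -23/4)

Barycentric coordinates of P with respect to ABC: (3/5, 1/5, 1/5).
On side AB the C-coordinate is zero; dropping P's C-weight 1/5 and renormalizing the remaining 3/5 : 1/5 gives weights 3/4, 1/4 on A, B.
Q = (3/4)·(9/2, -7) + (1/4)·(7/2, -2) = (17/4, -23/4).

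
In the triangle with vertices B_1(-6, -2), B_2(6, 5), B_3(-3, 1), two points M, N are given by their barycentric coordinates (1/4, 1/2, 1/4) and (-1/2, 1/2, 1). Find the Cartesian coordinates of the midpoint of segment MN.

(15/8, 27/8)

Barycentric coordinates of the midpoint are the average: (-1/8, 1/2, 5/8).
Converting: (-1/8)·B_1 + (1/2)·B_2 + (5/8)·B_3 = (15/8, 27/8).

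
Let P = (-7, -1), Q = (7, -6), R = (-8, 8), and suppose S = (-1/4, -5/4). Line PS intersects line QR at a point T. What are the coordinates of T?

Barycentric coordinates of S with respect to PQR: (1/4, 1/2, 1/4).
On side QR the P-coordinate is zero; dropping S's P-weight 1/4 and renormalizing the remaining 1/2 : 1/4 gives weights 2/3, 1/3 on Q, R.
T = (2/3)·(7, -6) + (1/3)·(-8, 8) = (2, -4/3).

(2, -4/3)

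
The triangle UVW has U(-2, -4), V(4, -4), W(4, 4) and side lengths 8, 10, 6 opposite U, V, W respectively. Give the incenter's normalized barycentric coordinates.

(1/3, 5/12, 1/4)

The incenter has barycentric coordinates proportional to the opposite side lengths: (8 : 10 : 6).
Normalizing by 8+10+6 = 24 gives (1/3, 5/12, 1/4).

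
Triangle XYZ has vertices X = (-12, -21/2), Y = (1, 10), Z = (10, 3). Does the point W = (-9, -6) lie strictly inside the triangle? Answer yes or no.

yes

Barycentric coordinates of W: (428/551, 117/551, 6/551).
The three coordinates are positive, positive, positive; a point is interior exactly when all three are positive.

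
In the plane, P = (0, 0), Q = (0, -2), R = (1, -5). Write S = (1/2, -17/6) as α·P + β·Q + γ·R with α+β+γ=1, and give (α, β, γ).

(1/3, 1/6, 1/2)

Signed area of the reference triangle: [PQR] = ½·(0·(-2−(-5)) + 0·(-5−0) + 1·(0−(-2))) = ½·(0 + 0 + 2) = 1.
[SQR] = ½·((1/2)·(-2−(-5)) + 0·(-5−(-17/6)) + 1·(-17/6−(-2))) = ½·(3/2 + 0 − 5/6) = 1/3, so the P-coordinate is (1/3)/1 = 1/3.
[PSR] = ½·(0·(-17/6−(-5)) + (1/2)·(-5−0) + 1·(0−(-17/6))) = ½·(0 − 5/2 + 17/6) = 1/6, so the Q-coordinate is 1/6.
[PQS] = ½·(0·(-2−(-17/6)) + 0·(-17/6−0) + (1/2)·(0−(-2))) = ½·(0 + 0 + 1) = 1/2, so the R-coordinate is 1/2.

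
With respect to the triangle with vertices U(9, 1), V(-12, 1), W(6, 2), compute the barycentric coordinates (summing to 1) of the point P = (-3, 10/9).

(1/3, 5/9, 1/9)

Signed area of the reference triangle: [UVW] = ½·(9·(1−2) + (-12)·(2−1) + 6·(1−1)) = ½·(-9 − 12 + 0) = -21/2.
[PVW] = ½·((-3)·(1−2) + (-12)·(2−(10/9)) + 6·(10/9−1)) = ½·(3 − 32/3 + 2/3) = -7/2, so the U-coordinate is (-7/2)/(-21/2) = 1/3.
[UPW] = ½·(9·(10/9−2) + (-3)·(2−1) + 6·(1−(10/9))) = ½·(-8 − 3 − 2/3) = -35/6, so the V-coordinate is 5/9.
[UVP] = ½·(9·(1−(10/9)) + (-12)·(10/9−1) + (-3)·(1−1)) = ½·(-1 − 4/3 + 0) = -7/6, so the W-coordinate is 1/9.
Check: 1/3 + 5/9 + 1/9 = 1.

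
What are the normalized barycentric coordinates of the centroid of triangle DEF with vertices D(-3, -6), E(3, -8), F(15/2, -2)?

(1/3, 1/3, 1/3)

The centroid is the average of the vertices, so each weight is 1/3.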